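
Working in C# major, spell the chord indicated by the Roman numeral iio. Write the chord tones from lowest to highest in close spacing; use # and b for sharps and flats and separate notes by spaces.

D# F# A

Scale degree 2 in C# major is D#; here the chord built on it is altered to a diminished triad. iio is the diminished supertonic triad, borrowed from the parallel minor.
So the chord is D#-F#-A, a diminished triad.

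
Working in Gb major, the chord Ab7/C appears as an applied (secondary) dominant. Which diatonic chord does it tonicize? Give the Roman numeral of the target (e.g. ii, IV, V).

The chord is a dominant seventh chord on Ab.
A dominant resolves down a perfect fifth: Ab → Db. In Gb major, Db is scale degree 5, i.e. V.

V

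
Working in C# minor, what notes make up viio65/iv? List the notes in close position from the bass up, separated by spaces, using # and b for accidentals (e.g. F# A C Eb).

The slash marks an applied leading-tone chord: viio of iv. In C# minor, iv is F#, so the leading tone to it is E#, a half step below.
Building a fully diminished seventh chord on E# gives E#-G#-B-D.
With the 65 figure the chord is in first inversion; from the bass G# upward in close position it reads G#-B-D-E#.

G# B D E#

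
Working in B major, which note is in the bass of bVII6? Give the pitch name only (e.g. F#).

bVII in B major has root A; the chord is A-C#-E.
The figure 6 means first inversion — the third is in the bass.

C#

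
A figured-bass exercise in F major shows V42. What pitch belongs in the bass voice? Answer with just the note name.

V in F major has root C; the chord is C-E-G-Bb.
The figure 42 means third inversion — the seventh is in the bass.

Bb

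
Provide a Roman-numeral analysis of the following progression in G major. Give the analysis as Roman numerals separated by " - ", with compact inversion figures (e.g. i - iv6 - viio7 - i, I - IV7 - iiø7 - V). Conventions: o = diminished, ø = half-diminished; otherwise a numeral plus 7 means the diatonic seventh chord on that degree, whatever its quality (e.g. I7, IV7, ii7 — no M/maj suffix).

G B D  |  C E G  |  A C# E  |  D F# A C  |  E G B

I - IV - V/V - V7 - vi

G-B-D has root G, degree 1 in G major, so I.
C-E-G has root C, degree 4 in G major, so IV.
A-C#-E: a major triad on A, the applied dominant of V → V/V.
D-F#-A-C: root D is the dominant; dominant seventh chord there is V7.
E-G-B has root E, degree 6 in G major, so vi.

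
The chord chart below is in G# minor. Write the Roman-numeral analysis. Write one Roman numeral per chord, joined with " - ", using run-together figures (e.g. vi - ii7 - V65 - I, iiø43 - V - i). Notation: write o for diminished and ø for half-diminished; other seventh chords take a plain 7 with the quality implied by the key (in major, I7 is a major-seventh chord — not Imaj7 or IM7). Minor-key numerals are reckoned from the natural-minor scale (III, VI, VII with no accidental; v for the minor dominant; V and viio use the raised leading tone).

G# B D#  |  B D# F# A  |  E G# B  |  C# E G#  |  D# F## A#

G#-B-D#: minor triad on G# = scale degree 1 → i.
B-D#-F#-A is the secondary dominant of VI (dominant seventh chord on B): V7/VI.
E-G#-B: root E is the submediant; major triad there is VI.
C#-E-G# has root C#, degree 4 in G# minor, so iv.
D#-F##-A#: major triad on D# = scale degree 5 → V.

i - V7/VI - VI - iv - V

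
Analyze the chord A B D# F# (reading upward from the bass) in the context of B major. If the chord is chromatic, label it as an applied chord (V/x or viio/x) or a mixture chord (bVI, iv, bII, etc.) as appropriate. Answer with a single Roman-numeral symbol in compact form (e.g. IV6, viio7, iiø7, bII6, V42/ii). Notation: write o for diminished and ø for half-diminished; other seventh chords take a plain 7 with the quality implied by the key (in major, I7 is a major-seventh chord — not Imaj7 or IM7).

V42/IV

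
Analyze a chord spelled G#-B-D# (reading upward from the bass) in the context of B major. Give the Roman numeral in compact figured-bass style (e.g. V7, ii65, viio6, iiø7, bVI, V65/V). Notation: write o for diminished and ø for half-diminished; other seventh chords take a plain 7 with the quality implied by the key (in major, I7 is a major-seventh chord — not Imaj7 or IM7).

vi

Stacked in thirds the chord is G#-B-D#: a minor triad on G#.
In B major, G# is the submediant; the diatonic minor triad there is vi.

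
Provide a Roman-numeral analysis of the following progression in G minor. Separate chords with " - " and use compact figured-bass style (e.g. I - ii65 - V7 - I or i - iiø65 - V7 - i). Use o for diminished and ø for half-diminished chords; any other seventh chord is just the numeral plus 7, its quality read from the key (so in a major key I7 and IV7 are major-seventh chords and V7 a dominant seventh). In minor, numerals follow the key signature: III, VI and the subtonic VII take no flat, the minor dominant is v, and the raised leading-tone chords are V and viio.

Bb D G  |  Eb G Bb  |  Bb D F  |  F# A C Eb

i6 - VI - III - viio7

Bb-D-G has root G, degree 1 in G minor, so i6.
Eb-G-Bb: root Eb is the submediant; major triad there is VI.
Bb-D-F has root Bb, degree 3 in G minor, so III.
F#-A-C-Eb has root F#, degree 7 in G minor, so viio7.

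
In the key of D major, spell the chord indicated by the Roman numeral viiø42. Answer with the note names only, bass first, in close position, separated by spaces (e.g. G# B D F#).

In D major, the seventh degree is C#, and the diatonic chord built there is a half-diminished seventh chord.
Stacking thirds from C# gives C#-E-G-B.
With the 42 figure the chord is in third inversion; from the bass B upward in close position it reads B-C#-E-G.

B C# E G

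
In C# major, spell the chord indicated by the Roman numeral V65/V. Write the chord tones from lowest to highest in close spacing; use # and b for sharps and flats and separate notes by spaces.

V65/V is a secondary dominant — the dominant seventh of V. V in C# major is G#, so the applied chord's root is D#, a perfect fifth above.
Building a dominant seventh chord on D# gives D#-F##-A#-C#.
The figured bass 65 indicates first inversion, placing the third (F##) in the bass: F##-A#-C#-D#.

F## A# C# D#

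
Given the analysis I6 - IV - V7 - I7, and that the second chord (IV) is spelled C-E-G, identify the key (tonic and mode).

G major

The anchor chord is a major triad on C, labeled IV.
IV on C implies C is the subdominant; that puts the tonic at G, and the uppercase numeral fits major mode.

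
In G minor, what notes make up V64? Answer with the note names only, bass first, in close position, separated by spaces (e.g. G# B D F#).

In G minor, the fifth degree is D. The dominant is major (leading tone raised), so V is a major triad.
Stacking thirds from D gives D-F#-A.
With the 64 figure the chord is in second inversion; from the bass A upward in close position it reads A-D-F#.

A D F#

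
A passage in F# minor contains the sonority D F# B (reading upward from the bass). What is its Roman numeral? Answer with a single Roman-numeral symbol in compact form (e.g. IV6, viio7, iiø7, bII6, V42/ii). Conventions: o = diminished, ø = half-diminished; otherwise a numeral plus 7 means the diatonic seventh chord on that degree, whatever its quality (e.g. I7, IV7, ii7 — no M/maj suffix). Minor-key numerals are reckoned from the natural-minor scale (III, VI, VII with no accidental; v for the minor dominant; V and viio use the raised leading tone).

The pitches B-D-F# form a minor triad rooted on B.
In F# minor, B is the subdominant; the diatonic minor triad there is iv.
With D in the bass the chord is in first inversion, so the figured bass is 6.

iv6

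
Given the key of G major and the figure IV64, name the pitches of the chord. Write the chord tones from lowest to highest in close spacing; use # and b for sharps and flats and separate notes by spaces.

G C E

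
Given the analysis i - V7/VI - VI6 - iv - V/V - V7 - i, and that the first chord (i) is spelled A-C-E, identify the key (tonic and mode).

The anchor chord is a minor triad on A, labeled i.
If A is scale degree 1 and the mode makes that degree carry a minor triad, the tonic is A and the mode is minor.

A minor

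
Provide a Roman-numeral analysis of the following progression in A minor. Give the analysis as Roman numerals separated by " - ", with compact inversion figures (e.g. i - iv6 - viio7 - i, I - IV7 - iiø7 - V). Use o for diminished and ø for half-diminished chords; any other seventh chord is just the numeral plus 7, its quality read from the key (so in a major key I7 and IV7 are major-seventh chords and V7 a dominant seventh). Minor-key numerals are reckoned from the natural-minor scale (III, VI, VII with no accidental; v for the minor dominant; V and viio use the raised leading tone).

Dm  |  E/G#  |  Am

iv - V6 - i

Dm: root D is the subdominant; minor triad there is iv.
E/G# has root E, degree 5 in A minor, so V6.
Am: minor triad on A = scale degree 1 → i.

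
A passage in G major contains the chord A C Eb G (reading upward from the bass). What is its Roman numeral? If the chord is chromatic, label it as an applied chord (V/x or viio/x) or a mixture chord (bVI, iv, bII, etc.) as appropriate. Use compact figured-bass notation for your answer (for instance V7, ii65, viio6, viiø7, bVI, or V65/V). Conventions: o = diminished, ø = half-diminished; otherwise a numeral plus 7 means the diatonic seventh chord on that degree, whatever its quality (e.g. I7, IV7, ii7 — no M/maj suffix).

The pitches A-C-Eb-G form a half-diminished seventh chord rooted on A.
A is the second degree of G major. This is the half-diminished supertonic seventh, borrowed from the parallel minor.

iiø7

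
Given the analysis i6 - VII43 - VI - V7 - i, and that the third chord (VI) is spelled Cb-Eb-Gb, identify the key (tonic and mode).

VI is given as Cb-Eb-Gb — a major triad with root Cb.
If Cb is scale degree 6 and the mode makes that degree carry a major triad, the tonic is Eb and the mode is minor.

Eb minor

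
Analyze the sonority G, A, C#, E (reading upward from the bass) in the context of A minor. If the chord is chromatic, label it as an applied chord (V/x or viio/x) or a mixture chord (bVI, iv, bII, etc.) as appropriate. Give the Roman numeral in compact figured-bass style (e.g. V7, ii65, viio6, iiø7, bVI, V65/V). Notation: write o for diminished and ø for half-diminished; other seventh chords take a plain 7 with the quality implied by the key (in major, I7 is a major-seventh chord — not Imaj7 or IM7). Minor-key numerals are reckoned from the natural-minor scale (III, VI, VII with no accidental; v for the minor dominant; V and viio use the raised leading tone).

V42/iv

The pitches A-C#-E-G form a dominant seventh chord rooted on A.
A is not a diatonic chord root with this quality in A minor, but it lies a perfect fifth above D (iv), so the chord functions as an applied dominant of iv.
With G in the bass the chord is in third inversion, so the figured bass is 42.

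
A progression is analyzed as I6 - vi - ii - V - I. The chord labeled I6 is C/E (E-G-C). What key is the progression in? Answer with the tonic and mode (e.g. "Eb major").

C major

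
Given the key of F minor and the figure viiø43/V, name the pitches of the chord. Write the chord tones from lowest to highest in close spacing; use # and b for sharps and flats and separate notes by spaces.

The slash marks an applied leading-tone chord: viio of V. In F minor, V is C, so the leading tone to it is B, a half step below.
Building a half-diminished seventh chord on B gives B-D-F-A.
The figured bass 43 indicates second inversion, placing the fifth (F) in the bass: F-A-B-D.

F A B D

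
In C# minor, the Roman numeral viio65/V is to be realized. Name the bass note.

A#

The applied chord viio65/V is rooted on F##: F##-A#-C#-E.
The figure 65 means first inversion — the third is in the bass.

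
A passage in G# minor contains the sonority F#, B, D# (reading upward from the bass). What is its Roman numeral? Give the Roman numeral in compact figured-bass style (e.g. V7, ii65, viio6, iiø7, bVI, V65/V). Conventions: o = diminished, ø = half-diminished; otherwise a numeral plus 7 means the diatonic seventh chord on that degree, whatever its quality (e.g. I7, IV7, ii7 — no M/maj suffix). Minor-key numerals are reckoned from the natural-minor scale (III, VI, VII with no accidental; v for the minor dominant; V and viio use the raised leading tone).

III64

Stacked in thirds the chord is B-D#-F#: a major triad on B.
B is scale degree 3 in G# minor, and a major triad on that degree is written III.
With F# in the bass the chord is in second inversion, so the figured bass is 64.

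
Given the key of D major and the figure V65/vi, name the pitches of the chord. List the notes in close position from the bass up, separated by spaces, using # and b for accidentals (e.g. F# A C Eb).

A# C# E F#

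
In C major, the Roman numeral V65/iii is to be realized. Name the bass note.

D#

The applied chord V65/iii is rooted on B: B-D#-F#-A.
The figure 65 means first inversion — the third is in the bass.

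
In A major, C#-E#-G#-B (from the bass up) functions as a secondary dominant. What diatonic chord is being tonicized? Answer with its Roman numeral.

vi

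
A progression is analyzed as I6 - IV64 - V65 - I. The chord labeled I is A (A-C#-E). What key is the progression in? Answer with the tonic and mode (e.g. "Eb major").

A major

I is given as A-C#-E — a major triad with root A.
If A is scale degree 1 and the mode makes that degree carry a major triad, the tonic is A and the mode is major.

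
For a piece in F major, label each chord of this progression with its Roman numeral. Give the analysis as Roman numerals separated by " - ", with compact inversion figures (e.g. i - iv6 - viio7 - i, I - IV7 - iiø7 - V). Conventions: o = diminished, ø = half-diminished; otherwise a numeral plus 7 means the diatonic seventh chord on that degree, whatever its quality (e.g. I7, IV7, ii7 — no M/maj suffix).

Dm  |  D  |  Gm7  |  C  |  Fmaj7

Dm has root D, degree 6 in F major, so vi.
D: a major triad on D, the applied dominant of ii → V/ii.
Gm7 has root G, degree 2 in F major, so ii7.
C: major triad on C = scale degree 5 → V.
Fmaj7 has root F, degree 1 in F major, so I7.

vi - V/ii - ii7 - V - I7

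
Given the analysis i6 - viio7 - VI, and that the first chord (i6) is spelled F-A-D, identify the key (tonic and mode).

D minor

The chord Dm/F is a minor triad rooted on D; its label is i6.
If D is scale degree 1 and the mode makes that degree carry a minor triad, the tonic is D and the mode is minor.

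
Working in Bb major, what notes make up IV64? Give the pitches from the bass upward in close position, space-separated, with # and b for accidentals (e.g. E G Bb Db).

Bb Eb G

In Bb major, the subdominant is Eb, and the diatonic chord built there is a major triad.
Stacking thirds from Eb gives Eb-G-Bb.
With the 64 figure the chord is in second inversion; from the bass Bb upward in close position it reads Bb-Eb-G.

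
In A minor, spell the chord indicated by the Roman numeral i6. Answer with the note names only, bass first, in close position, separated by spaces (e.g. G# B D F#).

C E A

The numeral's case and figure indicate a minor triad. In A minor its root, scale degree 1, is A.
That chord is spelled A-C-E.
The figured bass 6 indicates first inversion, placing the third (C) in the bass: C-E-A.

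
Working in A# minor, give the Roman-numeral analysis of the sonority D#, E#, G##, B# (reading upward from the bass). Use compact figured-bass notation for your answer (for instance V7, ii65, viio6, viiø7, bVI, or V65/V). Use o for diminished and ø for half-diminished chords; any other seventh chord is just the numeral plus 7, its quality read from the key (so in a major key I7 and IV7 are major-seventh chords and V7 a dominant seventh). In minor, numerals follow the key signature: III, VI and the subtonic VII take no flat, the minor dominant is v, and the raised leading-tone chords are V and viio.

The pitches E#-G##-B#-D# form a dominant seventh chord rooted on E#.
In A# minor, E# is the dominant; the diatonic dominant seventh chord there is V7.
With D# in the bass the chord is in third inversion, so the figured bass is 42.

V42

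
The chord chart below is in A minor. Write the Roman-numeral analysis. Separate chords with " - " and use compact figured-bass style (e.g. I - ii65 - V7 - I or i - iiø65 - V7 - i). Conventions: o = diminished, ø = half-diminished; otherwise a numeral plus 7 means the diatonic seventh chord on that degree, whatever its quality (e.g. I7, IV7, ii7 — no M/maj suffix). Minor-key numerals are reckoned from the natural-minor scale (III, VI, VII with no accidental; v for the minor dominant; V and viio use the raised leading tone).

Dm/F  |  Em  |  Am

iv6 - v - i

Dm/F: minor triad on D = scale degree 4 → iv6.
Em has root E, degree 5 in A minor, so v.
Am: minor triad on A = scale degree 1 → i.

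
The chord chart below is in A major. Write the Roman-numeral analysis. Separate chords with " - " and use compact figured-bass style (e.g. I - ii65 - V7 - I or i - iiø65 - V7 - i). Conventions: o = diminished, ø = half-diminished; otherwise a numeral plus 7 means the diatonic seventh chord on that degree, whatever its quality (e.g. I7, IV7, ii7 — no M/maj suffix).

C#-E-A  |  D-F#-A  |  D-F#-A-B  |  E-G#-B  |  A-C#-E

I6 - IV - ii65 - V - I

C#-E-A has root A, degree 1 in A major, so I6.
D-F#-A has root D, degree 4 in A major, so IV.
D-F#-A-B has root B, degree 2 in A major, so ii65.
E-G#-B has root E, degree 5 in A major, so V.
A-C#-E: root A is the tonic; major triad there is I.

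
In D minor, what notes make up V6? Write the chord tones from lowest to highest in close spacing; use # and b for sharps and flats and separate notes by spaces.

C# E A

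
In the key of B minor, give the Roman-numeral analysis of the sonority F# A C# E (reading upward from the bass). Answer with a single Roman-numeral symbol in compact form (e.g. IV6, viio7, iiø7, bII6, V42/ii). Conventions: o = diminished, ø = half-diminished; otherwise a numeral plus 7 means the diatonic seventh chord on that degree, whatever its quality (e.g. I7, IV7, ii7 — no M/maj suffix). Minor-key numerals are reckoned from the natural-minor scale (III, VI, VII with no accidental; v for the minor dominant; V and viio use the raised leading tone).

v7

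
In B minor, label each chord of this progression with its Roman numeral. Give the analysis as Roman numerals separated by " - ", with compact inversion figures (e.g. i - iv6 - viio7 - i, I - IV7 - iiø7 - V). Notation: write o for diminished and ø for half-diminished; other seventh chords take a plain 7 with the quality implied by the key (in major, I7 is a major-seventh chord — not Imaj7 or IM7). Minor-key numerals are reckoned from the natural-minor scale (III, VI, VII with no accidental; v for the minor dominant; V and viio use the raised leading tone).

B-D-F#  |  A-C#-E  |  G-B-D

B-D-F#: minor triad on B = scale degree 1 → i.
A-C#-E: root A is the subtonic; major triad there is VII.
G-B-D: major triad on G = scale degree 6 → VI.

i - VII - VI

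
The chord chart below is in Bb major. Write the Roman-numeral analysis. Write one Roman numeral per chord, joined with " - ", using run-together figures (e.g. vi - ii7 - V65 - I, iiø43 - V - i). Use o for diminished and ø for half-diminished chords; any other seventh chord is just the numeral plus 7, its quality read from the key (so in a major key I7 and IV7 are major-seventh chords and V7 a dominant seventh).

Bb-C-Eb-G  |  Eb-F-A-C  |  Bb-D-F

Bb-C-Eb-G has root C, degree 2 in Bb major, so ii42.
Eb-F-A-C: root F is the dominant; dominant seventh chord there is V42.
Bb-D-F: major triad on Bb = scale degree 1 → I.

ii42 - V42 - I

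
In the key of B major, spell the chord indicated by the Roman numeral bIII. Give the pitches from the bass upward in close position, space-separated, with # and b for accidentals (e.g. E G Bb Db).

D F# A

bIII is a major triad on the lowered third degree, borrowed from the parallel minor. In B major that root is D.
So the chord is D-F#-A.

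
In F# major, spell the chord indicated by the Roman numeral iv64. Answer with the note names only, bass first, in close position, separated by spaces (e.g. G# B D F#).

iv64 is the minor subdominant, borrowed from the parallel minor. In F# major that root is B.
So the chord is B-D-F#, a minor triad.
With the 64 figure the chord is in second inversion; from the bass F# upward in close position it reads F#-B-D.

F# B D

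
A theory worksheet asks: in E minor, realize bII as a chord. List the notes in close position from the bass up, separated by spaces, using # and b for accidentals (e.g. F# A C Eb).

F A C

Scale degree 2 in E minor is F#; lowering it a half step gives F. bII is the Neapolitan chord — a major triad on the lowered second degree.
So the chord is F-A-C.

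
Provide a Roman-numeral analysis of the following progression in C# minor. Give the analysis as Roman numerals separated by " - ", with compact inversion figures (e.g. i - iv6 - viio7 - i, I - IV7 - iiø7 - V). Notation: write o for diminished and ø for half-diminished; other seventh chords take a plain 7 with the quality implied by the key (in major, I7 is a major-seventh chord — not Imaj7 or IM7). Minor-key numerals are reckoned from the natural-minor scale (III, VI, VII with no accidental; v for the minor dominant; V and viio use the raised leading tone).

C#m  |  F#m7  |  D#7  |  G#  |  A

i - iv7 - V7/V - V - VI

C#m: minor triad on C# = scale degree 1 → i.
F#m7: minor seventh chord on F# = scale degree 4 → iv7.
D#7: chromatic; D# is V of V, so V7/V.
G#: major triad on G# = scale degree 5 → V.
A: major triad on A = scale degree 6 → VI.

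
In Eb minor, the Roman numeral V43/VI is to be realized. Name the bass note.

The applied chord V43/VI is rooted on Gb: Gb-Bb-Db-Fb.
The figure 43 means second inversion — the fifth is in the bass.

Db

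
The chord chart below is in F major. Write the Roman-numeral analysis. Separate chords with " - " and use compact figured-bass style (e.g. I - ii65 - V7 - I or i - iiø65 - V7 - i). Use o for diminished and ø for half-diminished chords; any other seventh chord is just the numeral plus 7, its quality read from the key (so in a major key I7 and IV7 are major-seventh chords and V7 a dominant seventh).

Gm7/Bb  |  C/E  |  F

Gm7/Bb: root G is the supertonic; minor seventh chord there is ii65.
C/E: major triad on C = scale degree 5 → V6.
F: major triad on F = scale degree 1 → I.

ii65 - V6 - I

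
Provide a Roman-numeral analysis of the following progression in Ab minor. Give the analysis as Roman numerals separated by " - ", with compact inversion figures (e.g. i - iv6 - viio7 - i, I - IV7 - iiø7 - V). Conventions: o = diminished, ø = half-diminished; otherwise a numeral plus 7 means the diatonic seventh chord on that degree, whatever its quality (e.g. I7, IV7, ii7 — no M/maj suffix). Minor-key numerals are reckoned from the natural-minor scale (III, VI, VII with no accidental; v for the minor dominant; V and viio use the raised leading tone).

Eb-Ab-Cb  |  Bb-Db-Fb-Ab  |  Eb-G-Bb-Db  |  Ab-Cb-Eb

Eb-Ab-Cb has root Ab, degree 1 in Ab minor, so i64.
Bb-Db-Fb-Ab: half-diminished seventh chord on Bb = scale degree 2 → iiø7.
Eb-G-Bb-Db: root Eb is the dominant; dominant seventh chord there is V7.
Ab-Cb-Eb: root Ab is the tonic; minor triad there is i.

i64 - iiø7 - V7 - i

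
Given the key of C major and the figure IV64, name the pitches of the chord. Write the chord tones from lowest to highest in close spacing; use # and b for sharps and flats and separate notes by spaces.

In C major, scale degree 4 is F, and the diatonic chord built there is a major triad.
That chord is spelled F-A-C.
The figured bass 64 indicates second inversion, placing the fifth (C) in the bass: C-F-A.

C F A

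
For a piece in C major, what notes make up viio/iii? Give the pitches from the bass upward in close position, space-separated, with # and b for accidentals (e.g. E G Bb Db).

D# F# A

The slash marks an applied leading-tone chord: viio of iii. In C major, iii is E, so the leading tone to it is D#, a half step below.
Building a diminished triad on D# gives D#-F#-A.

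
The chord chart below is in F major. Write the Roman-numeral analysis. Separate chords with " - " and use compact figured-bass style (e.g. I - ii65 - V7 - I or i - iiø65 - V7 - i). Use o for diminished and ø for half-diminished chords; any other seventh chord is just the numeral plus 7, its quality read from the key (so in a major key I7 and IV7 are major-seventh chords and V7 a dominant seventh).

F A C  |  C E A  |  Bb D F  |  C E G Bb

F-A-C has root F, degree 1 in F major, so I.
C-E-A has root A, degree 3 in F major, so iii6.
Bb-D-F: major triad on Bb = scale degree 4 → IV.
C-E-G-Bb: root C is the dominant; dominant seventh chord there is V7.

I - iii6 - IV - V7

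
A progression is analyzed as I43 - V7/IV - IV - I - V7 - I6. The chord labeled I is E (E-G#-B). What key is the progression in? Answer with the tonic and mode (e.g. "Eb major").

E major

The anchor chord is a major triad on E, labeled I.
If E is scale degree 1 and the mode makes that degree carry a major triad, the tonic is E and the mode is major.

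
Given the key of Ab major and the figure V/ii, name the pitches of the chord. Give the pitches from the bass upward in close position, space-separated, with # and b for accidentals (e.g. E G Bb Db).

F A C

V/ii is a secondary dominant — the dominant triad of ii. ii in Ab major is Bb, so the applied chord's root is F, a perfect fifth above.
Building a major triad on F gives F-A-C.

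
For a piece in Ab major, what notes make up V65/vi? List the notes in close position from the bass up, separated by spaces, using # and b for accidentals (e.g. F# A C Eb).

E G Bb C

The slash means an applied dominant: we want the dominant of vi. In Ab major, vi is F minor, and its dominant is built on C.
Building a dominant seventh chord on C gives C-E-G-Bb.
The figured bass 65 indicates first inversion, placing the third (E) in the bass: E-G-Bb-C.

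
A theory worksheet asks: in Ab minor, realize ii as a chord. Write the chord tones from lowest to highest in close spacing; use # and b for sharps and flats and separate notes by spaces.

Scale degree 2 in Ab minor is Bb; here the chord built on it is altered to a minor triad. ii is the minor supertonic, borrowed from the parallel major (the Dorian ii).
So the chord is Bb-Db-F.

Bb Db F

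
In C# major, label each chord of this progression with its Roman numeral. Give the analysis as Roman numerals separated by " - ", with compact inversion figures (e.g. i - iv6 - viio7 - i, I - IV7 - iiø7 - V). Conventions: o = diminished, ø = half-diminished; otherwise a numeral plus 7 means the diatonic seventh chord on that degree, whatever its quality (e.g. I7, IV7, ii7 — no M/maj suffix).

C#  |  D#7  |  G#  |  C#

I - V7/V - V - I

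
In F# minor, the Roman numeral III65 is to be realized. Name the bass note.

III in F# minor has root A; the chord is A-C#-E-G#.
The figure 65 means first inversion — the third is in the bass.

C#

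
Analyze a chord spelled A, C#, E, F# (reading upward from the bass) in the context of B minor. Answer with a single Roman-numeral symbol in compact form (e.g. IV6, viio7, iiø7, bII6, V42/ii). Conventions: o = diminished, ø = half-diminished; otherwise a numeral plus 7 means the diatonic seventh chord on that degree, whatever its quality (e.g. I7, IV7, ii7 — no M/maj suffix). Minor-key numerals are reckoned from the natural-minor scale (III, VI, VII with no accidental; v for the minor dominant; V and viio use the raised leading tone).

v65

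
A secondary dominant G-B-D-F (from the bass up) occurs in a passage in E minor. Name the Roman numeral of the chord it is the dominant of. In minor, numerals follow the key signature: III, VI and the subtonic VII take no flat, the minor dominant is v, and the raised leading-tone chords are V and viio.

VI

The chord is a dominant seventh chord on G.
A dominant resolves down a perfect fifth: G → C. In E minor, C is scale degree 6, i.e. VI.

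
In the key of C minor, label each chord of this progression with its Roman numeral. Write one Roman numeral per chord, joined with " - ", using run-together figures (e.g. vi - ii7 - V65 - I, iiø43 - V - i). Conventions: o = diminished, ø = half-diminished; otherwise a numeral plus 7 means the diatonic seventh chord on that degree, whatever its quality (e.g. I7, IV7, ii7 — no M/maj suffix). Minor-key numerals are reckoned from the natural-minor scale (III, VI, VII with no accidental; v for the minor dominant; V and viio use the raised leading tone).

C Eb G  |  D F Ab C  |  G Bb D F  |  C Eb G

C-Eb-G: minor triad on C = scale degree 1 → i.
D-F-Ab-C: half-diminished seventh chord on D = scale degree 2 → iiø7.
G-Bb-D-F: root G is the dominant; minor seventh chord there is v7.
C-Eb-G: minor triad on C = scale degree 1 → i.

i - iiø7 - v7 - i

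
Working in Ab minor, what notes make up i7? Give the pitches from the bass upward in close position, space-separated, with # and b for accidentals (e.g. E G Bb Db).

In Ab minor, scale degree 1 is Ab, and the diatonic chord built there is a minor seventh chord.
That chord is spelled Ab-Cb-Eb-Gb.

Ab Cb Eb Gb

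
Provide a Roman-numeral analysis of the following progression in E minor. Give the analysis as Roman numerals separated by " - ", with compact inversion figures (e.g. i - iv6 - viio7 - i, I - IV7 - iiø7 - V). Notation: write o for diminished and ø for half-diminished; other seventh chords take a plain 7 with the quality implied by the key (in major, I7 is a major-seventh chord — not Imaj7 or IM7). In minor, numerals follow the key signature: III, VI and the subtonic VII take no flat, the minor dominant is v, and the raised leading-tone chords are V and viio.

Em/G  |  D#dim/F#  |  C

i6 - viio6 - VI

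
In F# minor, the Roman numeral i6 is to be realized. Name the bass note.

i in F# minor has root F#; the chord is F#-A-C#.
The figure 6 means first inversion — the third is in the bass.

A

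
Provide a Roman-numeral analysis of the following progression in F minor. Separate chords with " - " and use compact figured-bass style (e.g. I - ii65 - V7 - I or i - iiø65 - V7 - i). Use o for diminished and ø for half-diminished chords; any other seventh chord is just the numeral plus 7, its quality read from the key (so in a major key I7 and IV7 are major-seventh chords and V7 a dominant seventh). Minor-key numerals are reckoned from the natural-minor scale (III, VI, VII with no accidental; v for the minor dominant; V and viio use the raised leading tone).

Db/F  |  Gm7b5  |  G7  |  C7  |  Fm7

VI6 - iiø7 - V7/V - V7 - i7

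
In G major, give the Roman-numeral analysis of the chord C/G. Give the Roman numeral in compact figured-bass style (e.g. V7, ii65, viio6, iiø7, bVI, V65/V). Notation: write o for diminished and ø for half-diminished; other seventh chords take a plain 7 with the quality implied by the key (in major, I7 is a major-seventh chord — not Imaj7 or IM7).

IV64

Stacked in thirds the chord is C-E-G: a major triad on C.
C is scale degree 4 in G major, and a major triad on that degree is written IV.
With G in the bass the chord is in second inversion, so the figured bass is 64.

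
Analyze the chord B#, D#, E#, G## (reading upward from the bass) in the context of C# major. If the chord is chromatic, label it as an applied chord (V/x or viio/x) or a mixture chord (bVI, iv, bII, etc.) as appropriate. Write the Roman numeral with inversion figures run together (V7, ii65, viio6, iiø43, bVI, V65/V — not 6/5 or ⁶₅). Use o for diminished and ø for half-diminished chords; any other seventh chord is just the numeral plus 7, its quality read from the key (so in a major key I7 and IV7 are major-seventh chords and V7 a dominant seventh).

V43/vi

The pitches E#-G##-B#-D# form a dominant seventh chord rooted on E#.
E# is not a diatonic chord root with this quality in C# major, but it lies a perfect fifth above A# (vi), so the chord functions as an applied dominant of vi.
With B# in the bass the chord is in second inversion, so the figured bass is 43.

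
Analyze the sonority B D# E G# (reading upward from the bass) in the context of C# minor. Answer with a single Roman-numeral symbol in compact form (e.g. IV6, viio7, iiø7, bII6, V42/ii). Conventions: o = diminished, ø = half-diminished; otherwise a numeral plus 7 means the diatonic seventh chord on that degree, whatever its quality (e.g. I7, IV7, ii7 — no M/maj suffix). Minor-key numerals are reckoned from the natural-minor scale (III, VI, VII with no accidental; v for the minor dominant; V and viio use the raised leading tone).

III43

Stacked in thirds the chord is E-G#-B-D#: a major seventh chord on E.
In C# minor, E is the mediant; the diatonic major seventh chord there is III7.
With B in the bass the chord is in second inversion, so the figured bass is 43.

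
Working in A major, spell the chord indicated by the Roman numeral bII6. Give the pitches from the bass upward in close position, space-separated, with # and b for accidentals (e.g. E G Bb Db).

D F Bb

Scale degree 2 in A major is B; lowering it a half step gives Bb. bII6 is the Neapolitan sixth — a major triad on the lowered second degree, here in its customary first inversion.
So the chord is Bb-D-F, a major triad.
The figured bass 6 indicates first inversion, placing the third (D) in the bass: D-F-Bb.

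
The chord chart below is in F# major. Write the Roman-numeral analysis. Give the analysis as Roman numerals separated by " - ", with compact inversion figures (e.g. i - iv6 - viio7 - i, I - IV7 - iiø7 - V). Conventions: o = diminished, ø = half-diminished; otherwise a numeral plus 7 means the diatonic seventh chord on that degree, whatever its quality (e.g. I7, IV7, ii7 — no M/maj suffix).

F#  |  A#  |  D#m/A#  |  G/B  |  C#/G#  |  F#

I - V/vi - vi64 - bII6 - V64 - I

F# has root F#, degree 1 in F# major, so I.
A# is the secondary dominant of vi (major triad on A#): V/vi.
D#m/A#: root D# is the submediant; minor triad there is vi64.
G/B is non-diatonic — a major triad on the lowered supertonic (G): the Neapolitan sixth, bII6 (third, B, in the bass — hence the 6).
C#/G# has root C#, degree 5 in F# major, so V64.
F#: root F# is the tonic; major triad there is I.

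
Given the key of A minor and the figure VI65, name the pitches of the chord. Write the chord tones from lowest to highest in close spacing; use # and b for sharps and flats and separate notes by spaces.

The numeral's case and figure indicate a major seventh chord. In A minor its root, scale degree 6, is F.
That chord is spelled F-A-C-E.
With the 65 figure the chord is in first inversion; from the bass A upward in close position it reads A-C-E-F.

A C E F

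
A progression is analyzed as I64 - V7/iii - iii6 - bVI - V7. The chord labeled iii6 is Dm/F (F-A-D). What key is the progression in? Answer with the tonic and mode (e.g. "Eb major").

iii6 is given as F-A-D — a minor triad with root D.
If D is scale degree 3 and the mode makes that degree carry a minor triad, the tonic is Bb and the mode is major.

Bb major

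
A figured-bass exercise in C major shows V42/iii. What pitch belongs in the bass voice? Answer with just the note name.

A

The applied chord V42/iii is rooted on B: B-D#-F#-A.
The figure 42 means third inversion — the seventh is in the bass.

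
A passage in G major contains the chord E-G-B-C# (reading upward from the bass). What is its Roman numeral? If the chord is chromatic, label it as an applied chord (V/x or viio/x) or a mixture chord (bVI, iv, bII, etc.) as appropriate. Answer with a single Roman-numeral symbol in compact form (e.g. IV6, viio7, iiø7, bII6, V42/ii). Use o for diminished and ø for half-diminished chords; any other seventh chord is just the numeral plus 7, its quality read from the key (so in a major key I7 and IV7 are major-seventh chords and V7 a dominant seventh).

viiø65/V

The pitches C#-E-G-B form a half-diminished seventh chord rooted on C#.
C# sits a half step below D (V in G major); a diminished chord there is the applied leading-tone chord of V.
With E in the bass the chord is in first inversion, so the figured bass is 65.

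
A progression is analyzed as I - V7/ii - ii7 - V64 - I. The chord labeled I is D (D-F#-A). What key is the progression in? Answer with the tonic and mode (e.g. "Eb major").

D major

I is given as D-F#-A — a major triad with root D.
If D is scale degree 1 and the mode makes that degree carry a major triad, the tonic is D and the mode is major.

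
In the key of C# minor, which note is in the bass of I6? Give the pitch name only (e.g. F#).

E#

I in C# minor has root C#; the chord is C#-E#-G#.
The figure 6 means first inversion — the third is in the bass.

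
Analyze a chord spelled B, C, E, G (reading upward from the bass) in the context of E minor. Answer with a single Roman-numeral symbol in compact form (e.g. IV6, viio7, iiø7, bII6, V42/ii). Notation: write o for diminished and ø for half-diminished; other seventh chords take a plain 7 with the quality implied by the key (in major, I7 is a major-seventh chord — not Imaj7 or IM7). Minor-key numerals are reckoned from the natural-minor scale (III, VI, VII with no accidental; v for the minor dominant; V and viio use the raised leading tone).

Stacked in thirds the chord is C-E-G-B: a major seventh chord on C.
C is scale degree 6 in E minor, and a major seventh chord on that degree is written VI7.
With B in the bass the chord is in third inversion, so the figured bass is 42.

VI42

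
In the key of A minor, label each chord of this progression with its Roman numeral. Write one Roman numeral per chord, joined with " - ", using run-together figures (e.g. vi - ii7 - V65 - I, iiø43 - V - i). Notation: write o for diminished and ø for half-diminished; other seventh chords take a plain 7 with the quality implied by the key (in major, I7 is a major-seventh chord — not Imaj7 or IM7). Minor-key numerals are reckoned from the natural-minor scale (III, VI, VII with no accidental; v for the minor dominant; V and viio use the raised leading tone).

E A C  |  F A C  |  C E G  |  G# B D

i64 - VI - III - viio

E-A-C: minor triad on A = scale degree 1 → i64.
F-A-C: major triad on F = scale degree 6 → VI.
C-E-G: root C is the mediant; major triad there is III.
G#-B-D: diminished triad on G# = scale degree 7 → viio.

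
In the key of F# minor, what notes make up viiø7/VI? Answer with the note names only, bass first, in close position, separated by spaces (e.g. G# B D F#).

The slash marks an applied leading-tone chord: viio of VI. In F# minor, VI is D, so the leading tone to it is C#, a half step below.
Building a half-diminished seventh chord on C# gives C#-E-G-B.

C# E G B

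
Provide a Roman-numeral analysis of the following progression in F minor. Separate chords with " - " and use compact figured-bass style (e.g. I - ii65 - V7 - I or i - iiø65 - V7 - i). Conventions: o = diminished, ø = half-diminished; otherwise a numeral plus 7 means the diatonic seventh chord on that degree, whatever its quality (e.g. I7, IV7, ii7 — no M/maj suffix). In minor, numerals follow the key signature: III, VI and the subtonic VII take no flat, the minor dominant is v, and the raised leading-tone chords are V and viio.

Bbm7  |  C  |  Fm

iv7 - V - i

Bbm7: minor seventh chord on Bb = scale degree 4 → iv7.
C: root C is the dominant; major triad there is V.
Fm: root F is the tonic; minor triad there is i.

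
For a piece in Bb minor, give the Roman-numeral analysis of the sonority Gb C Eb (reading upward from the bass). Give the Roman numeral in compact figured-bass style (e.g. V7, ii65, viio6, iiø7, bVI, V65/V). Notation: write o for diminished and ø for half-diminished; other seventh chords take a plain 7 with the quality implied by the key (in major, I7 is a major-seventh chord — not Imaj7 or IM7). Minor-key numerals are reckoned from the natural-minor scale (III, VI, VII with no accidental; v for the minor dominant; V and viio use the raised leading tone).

The pitches C-Eb-Gb form a diminished triad rooted on C.
C is scale degree 2 in Bb minor, and a diminished triad on that degree is written iio.
With Gb in the bass the chord is in second inversion, so the figured bass is 64.

iio64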